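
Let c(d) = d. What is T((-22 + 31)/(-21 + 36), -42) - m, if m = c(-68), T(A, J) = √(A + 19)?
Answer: 68 + 7*√10/5 ≈ 72.427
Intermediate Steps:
T(A, J) = √(19 + A)
m = -68
T((-22 + 31)/(-21 + 36), -42) - m = √(19 + (-22 + 31)/(-21 + 36)) - 1*(-68) = √(19 + 9/15) + 68 = √(19 + 9*(1/15)) + 68 = √(19 + ⅗) + 68 = √(98/5) + 68 = 7*√10/5 + 68 = 68 + 7*√10/5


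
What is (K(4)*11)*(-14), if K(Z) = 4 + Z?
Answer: -1232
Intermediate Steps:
(K(4)*11)*(-14) = ((4 + 4)*11)*(-14) = (8*11)*(-14) = 88*(-14) = -1232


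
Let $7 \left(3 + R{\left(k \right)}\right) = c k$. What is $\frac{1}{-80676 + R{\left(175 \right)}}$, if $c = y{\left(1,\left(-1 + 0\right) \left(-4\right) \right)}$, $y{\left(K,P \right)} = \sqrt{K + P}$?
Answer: $- \frac{80679}{6509097916} - \frac{25 \sqrt{5}}{6509097916} \approx -1.2403 \cdot 10^{-5}$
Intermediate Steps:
$c = \sqrt{5}$ ($c = \sqrt{1 + \left(-1 + 0\right) \left(-4\right)} = \sqrt{1 - -4} = \sqrt{1 + 4} = \sqrt{5} \approx 2.2361$)
$R{\left(k \right)} = -3 + \frac{k \sqrt{5}}{7}$ ($R{\left(k \right)} = -3 + \frac{\sqrt{5} k}{7} = -3 + \frac{k \sqrt{5}}{7}$)
$\frac{1}{-80676 + R{\left(175 \right)}} = \frac{1}{-80676 - \left(3 - 25 \sqrt{5}\right)} = \frac{1}{-80679 + 25 \sqrt{5}}$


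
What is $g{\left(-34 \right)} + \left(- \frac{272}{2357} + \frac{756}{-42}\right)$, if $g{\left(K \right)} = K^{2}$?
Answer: $\frac{2681994}{2357} \approx 1137.9$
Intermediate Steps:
$g{\left(-34 \right)} + \left(- \frac{272}{2357} + \frac{756}{-42}\right) = \left(-34\right)^{2} + \left(- \frac{272}{2357} + \frac{756}{-42}\right) = 1156 + \left(\left(-272\right) \frac{1}{2357} + 756 \left(- \frac{1}{42}\right)\right) = 1156 - \frac{42698}{2357} = \frac{2681994}{2357}$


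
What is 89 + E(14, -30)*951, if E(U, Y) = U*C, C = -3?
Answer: -39853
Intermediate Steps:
E(U, Y) = -3*U (E(U, Y) = U*(-3) = -3*U)
89 + E(14, -30)*951 = 89 - 3*14*951 = 89 - 42*951 = 89 - 39942 = -39853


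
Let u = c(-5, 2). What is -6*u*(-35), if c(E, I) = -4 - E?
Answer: 210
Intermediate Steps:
u = 1 (u = -4 - 1*(-5) = -4 + 5 = 1)
-6*u*(-35) = -6*1*(-35) = -6*(-35) = 210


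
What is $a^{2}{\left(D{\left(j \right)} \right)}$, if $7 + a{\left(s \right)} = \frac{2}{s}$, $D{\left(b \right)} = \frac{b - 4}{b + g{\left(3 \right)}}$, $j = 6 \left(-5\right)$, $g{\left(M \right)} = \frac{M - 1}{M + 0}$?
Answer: $\frac{72361}{2601} \approx 27.82$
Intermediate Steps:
$g{\left(M \right)} = \frac{-1 + M}{M}$
$j = -30$
$D{\left(b \right)} = \frac{-4 + b}{\frac{2}{3} + b}$ ($D{\left(b \right)} = \frac{b - 4}{b + \frac{-1 + 3}{3}} = \frac{-4 + b}{b + \frac{1}{3} \cdot 2} = \frac{-4 + b}{b + \frac{2}{3}} = \frac{-4 + b}{\frac{2}{3} + b}$)
$a{\left(s \right)} = -7 + \frac{2}{s}$
$a^{2}{\left(D{\left(j \right)} \right)} = \left(-7 + \frac{2}{3 \frac{1}{2 + 3 \left(-30\right)} \left(-4 - 30\right)}\right)^{2} = \left(-7 + \frac{2}{3 \frac{1}{2 - 90} \left(-34\right)}\right)^{2} = \left(-7 + \frac{2}{3 \frac{1}{-88} \left(-34\right)}\right)^{2} = \left(-7 + \frac{2}{3 \left(- \frac{1}{88}\right) \left(-34\right)}\right)^{2} = \left(-7 + \frac{2}{\frac{51}{44}}\right)^{2} = \left(-7 + 2 \cdot \frac{44}{51}\right)^{2} = \left(-7 + \frac{88}{51}\right)^{2} = \left(- \frac{269}{51}\right)^{2} = \frac{72361}{2601}$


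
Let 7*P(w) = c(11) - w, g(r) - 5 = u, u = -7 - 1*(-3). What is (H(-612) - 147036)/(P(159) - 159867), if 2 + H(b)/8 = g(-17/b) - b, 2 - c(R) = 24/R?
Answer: 5472698/6155755 ≈ 0.88904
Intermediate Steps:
u = -4 (u = -7 + 3 = -4)
g(r) = 1 (g(r) = 5 - 4 = 1)
c(R) = 2 - 24/R
P(w) = -2/77 - w/7 (P(w) = ((2 - 24/11) - w)/7 = (-2/11 - w)/7 = -2/77 - w/7)
H(b) = -8 - 8*b (H(b) = -16 + 8*(1 - b) = -16 + (8 - 8*b) = -8 - 8*b)
(H(-612) - 147036)/(P(159) - 159867) = ((-8 - 8*(-612)) - 147036)/((-2/77 - ⅐*159) - 159867) = ((-8 + 4896) - 147036)/((-2/77 - 159/7) - 159867) = (4888 - 147036)/(-1751/77 - 159867) = -142148/(-12311510/77) = -142148*(-77/12311510) = 5472698/6155755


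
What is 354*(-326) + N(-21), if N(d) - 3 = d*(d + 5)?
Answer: -115065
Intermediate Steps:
N(d) = 3 + d*(5 + d) (N(d) = 3 + d*(d + 5) = 3 + d*(5 + d))
354*(-326) + N(-21) = 354*(-326) + (3 + (-21)² + 5*(-21)) = -115404 + (3 + 441 - 105) = -115404 + 339 = -115065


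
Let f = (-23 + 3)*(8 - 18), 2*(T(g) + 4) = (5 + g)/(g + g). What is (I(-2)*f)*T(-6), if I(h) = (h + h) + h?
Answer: 4750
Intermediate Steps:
I(h) = 3*h (I(h) = 2*h + h = 3*h)
T(g) = -4 + (5 + g)/(4*g) (T(g) = -4 + ((5 + g)/(g + g))/2 = -4 + ((5 + g)/((2*g)))/2 = -4 + ((5 + g)*(1/(2*g)))/2 = -4 + ((5 + g)/(2*g))/2 = -4 + (5 + g)/(4*g))
f = 200 (f = -20*(-10) = 200)
(I(-2)*f)*T(-6) = ((3*(-2))*200)*((5/4)*(1 - 3*(-6))/(-6)) = (-6*200)*((5/4)*(-⅙)*(1 + 18)) = -1500*(-1)*19/6 = -1200*(-95/24) = 4750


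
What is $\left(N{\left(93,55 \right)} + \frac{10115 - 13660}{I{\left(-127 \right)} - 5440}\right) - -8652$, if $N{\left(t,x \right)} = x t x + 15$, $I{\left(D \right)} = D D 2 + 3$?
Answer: $\frac{7777871887}{26821} \approx 2.8999 \cdot 10^{5}$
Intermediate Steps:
$I{\left(D \right)} = 3 + 2 D^{2}$ ($I{\left(D \right)} = D^{2} \cdot 2 + 3 = 2 D^{2} + 3 = 3 + 2 D^{2}$)
$N{\left(t,x \right)} = 15 + t x^{2}$ ($N{\left(t,x \right)} = t x x + 15 = t x^{2} + 15 = 15 + t x^{2}$)
$\left(N{\left(93,55 \right)} + \frac{10115 - 13660}{I{\left(-127 \right)} - 5440}\right) - -8652 = \left(\left(15 + 93 \cdot 55^{2}\right) + \frac{10115 - 13660}{\left(3 + 2 \left(-127\right)^{2}\right) - 5440}\right) - -8652 = \left(\left(15 + 93 \cdot 3025\right) - \frac{3545}{\left(3 + 2 \cdot 16129\right) - 5440}\right) + \left(-168 + 8820\right) = \left(\left(15 + 281325\right) - \frac{3545}{\left(3 + 32258\right) - 5440}\right) + 8652 = \left(281340 - \frac{3545}{32261 - 5440}\right) + 8652 = \left(281340 - \frac{3545}{26821}\right) + 8652 = \frac{7545816595}{26821} + 8652 = \frac{7777871887}{26821}$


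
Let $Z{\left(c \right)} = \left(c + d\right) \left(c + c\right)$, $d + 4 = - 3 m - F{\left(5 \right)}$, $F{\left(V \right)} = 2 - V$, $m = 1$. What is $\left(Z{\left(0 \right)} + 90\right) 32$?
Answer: $2880$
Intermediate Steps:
$d = -4$ ($d = -4 - \left(5 - 5\right) = -4 - 0 = -4 + \left(-3 + 3\right) = -4 + 0 = -4$)
$Z{\left(c \right)} = 2 c \left(-4 + c\right)$ ($Z{\left(c \right)} = \left(c - 4\right) \left(c + c\right) = \left(-4 + c\right) 2 c = 2 c \left(-4 + c\right)$)
$\left(Z{\left(0 \right)} + 90\right) 32 = \left(2 \cdot 0 \left(-4 + 0\right) + 90\right) 32 = \left(2 \cdot 0 \left(-4\right) + 90\right) 32 = \left(0 + 90\right) 32 = 90 \cdot 32 = 2880$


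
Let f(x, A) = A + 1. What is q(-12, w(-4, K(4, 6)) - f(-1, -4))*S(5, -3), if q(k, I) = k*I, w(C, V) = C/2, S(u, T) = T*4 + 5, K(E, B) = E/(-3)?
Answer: 84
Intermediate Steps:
f(x, A) = 1 + A
K(E, B) = -E/3 (K(E, B) = E*(-⅓) = -E/3)
S(u, T) = 5 + 4*T (S(u, T) = 4*T + 5 = 5 + 4*T)
w(C, V) = C/2 (w(C, V) = C*(½) = C/2)
q(k, I) = I*k
q(-12, w(-4, K(4, 6)) - f(-1, -4))*S(5, -3) = (((½)*(-4) - (1 - 4))*(-12))*(5 + 4*(-3)) = ((-2 - 1*(-3))*(-12))*(5 - 12) = ((-2 + 3)*(-12))*(-7) = (1*(-12))*(-7) = -12*(-7) = 84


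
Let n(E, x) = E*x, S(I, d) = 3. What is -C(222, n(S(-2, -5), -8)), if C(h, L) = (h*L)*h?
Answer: 1182816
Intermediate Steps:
C(h, L) = L*h**2 (C(h, L) = (L*h)*h = L*h**2)
-C(222, n(S(-2, -5), -8)) = -3*(-8)*222**2 = -(-24)*49284 = -1*(-1182816) = 1182816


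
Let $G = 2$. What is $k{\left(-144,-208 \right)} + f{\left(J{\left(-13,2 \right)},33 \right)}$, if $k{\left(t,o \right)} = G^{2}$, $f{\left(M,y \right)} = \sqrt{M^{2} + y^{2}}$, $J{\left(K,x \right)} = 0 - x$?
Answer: $4 + \sqrt{1093} \approx 37.061$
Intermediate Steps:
$J{\left(K,x \right)} = - x$
$k{\left(t,o \right)} = 4$ ($k{\left(t,o \right)} = 2^{2} = 4$)
$k{\left(-144,-208 \right)} + f{\left(J{\left(-13,2 \right)},33 \right)} = 4 + \sqrt{\left(\left(-1\right) 2\right)^{2} + 33^{2}} = 4 + \sqrt{\left(-2\right)^{2} + 1089} = 4 + \sqrt{4 + 1089} = 4 + \sqrt{1093}$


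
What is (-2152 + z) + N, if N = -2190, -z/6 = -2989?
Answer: 13592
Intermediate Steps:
z = 17934 (z = -6*(-2989) = 17934)
(-2152 + z) + N = (-2152 + 17934) - 2190 = 15782 - 2190 = 13592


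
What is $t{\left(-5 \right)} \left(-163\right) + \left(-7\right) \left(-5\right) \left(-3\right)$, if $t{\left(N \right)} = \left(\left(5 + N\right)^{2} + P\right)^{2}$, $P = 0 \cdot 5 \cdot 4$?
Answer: $-105$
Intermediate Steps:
$P = 0$ ($P = 0 \cdot 4 = 0$)
$t{\left(N \right)} = \left(5 + N\right)^{4}$ ($t{\left(N \right)} = \left(\left(5 + N\right)^{2} + 0\right)^{2} = \left(\left(5 + N\right)^{2}\right)^{2} = \left(5 + N\right)^{4}$)
$t{\left(-5 \right)} \left(-163\right) + \left(-7\right) \left(-5\right) \left(-3\right) = \left(5 - 5\right)^{4} \left(-163\right) + \left(-7\right) \left(-5\right) \left(-3\right) = 0^{4} \left(-163\right) + 35 \left(-3\right) = 0 \left(-163\right) - 105 = 0 - 105 = -105$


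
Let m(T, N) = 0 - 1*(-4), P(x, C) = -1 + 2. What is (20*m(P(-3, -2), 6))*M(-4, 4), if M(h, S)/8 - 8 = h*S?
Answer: -5120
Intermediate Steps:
P(x, C) = 1
M(h, S) = 64 + 8*S*h (M(h, S) = 64 + 8*(h*S) = 64 + 8*(S*h) = 64 + 8*S*h)
m(T, N) = 4 (m(T, N) = 0 + 4 = 4)
(20*m(P(-3, -2), 6))*M(-4, 4) = (20*4)*(64 + 8*4*(-4)) = 80*(64 - 128) = 80*(-64) = -5120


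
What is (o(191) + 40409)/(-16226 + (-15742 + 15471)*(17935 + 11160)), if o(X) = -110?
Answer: -13433/2633657 ≈ -0.0051005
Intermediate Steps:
(o(191) + 40409)/(-16226 + (-15742 + 15471)*(17935 + 11160)) = (-110 + 40409)/(-16226 + (-15742 + 15471)*(17935 + 11160)) = 40299/(-16226 - 271*29095) = 40299/(-16226 - 7884745) = 40299/(-7900971) = 40299*(-1/7900971) = -13433/2633657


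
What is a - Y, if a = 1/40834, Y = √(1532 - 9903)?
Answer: 1/40834 - I*√8371 ≈ 2.4489e-5 - 91.493*I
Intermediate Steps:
Y = I*√8371 (Y = √(-8371) = I*√8371 ≈ 91.493*I)
a = 1/40834 ≈ 2.4489e-5
a - Y = 1/40834 - I*√8371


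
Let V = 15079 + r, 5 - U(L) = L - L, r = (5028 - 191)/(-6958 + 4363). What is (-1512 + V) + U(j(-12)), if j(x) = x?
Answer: 35214503/2595 ≈ 13570.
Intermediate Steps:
r = -4837/2595 (r = 4837/(-2595) = 4837*(-1/2595) = -4837/2595 ≈ -1.8640)
U(L) = 5 (U(L) = 5 - (L - L) = 5 - 1*0 = 5 + 0 = 5)
V = 39125168/2595 (V = 15079 - 4837/2595 = 39125168/2595 ≈ 15077.)
(-1512 + V) + U(j(-12)) = (-1512 + 39125168/2595) + 5 = 35201528/2595 + 5 = 35214503/2595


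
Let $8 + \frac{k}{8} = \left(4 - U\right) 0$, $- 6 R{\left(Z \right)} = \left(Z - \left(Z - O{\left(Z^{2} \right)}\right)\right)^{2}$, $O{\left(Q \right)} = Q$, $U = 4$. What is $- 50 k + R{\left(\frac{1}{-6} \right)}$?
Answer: $\frac{24883199}{7776} \approx 3200.0$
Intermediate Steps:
$R{\left(Z \right)} = - \frac{Z^{4}}{6}$ ($R{\left(Z \right)} = - \frac{\left(Z + \left(Z^{2} - Z\right)\right)^{2}}{6} = - \frac{\left(Z^{2}\right)^{2}}{6} = - \frac{Z^{4}}{6}$)
$k = -64$ ($k = -64 + 8 \left(4 - 4\right) 0 = -64 + 8 \cdot 0 \cdot 0 = -64 + 8 \cdot 0 = -64 + 0 = -64$)
$- 50 k + R{\left(\frac{1}{-6} \right)} = \left(-50\right) \left(-64\right) - \frac{\left(\frac{1}{-6}\right)^{4}}{6} = 3200 - \frac{\left(- \frac{1}{6}\right)^{4}}{6} = 3200 - \frac{1}{7776} = \frac{24883199}{7776}$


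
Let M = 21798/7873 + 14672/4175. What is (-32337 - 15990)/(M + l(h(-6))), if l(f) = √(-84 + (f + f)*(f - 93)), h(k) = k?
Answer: 164027712663372600525/575067892044584182 - 52213559239926054375*√69/287533946022292091 ≈ -1223.2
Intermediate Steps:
M = 206519306/32869775 (M = 21798*(1/7873) + 14672*(1/4175) = 21798/7873 + 14672/4175 = 206519306/32869775 ≈ 6.2830)
l(f) = √(-84 + 2*f*(-93 + f)) (l(f) = √(-84 + (2*f)*(-93 + f)) = √(-84 + 2*f*(-93 + f)))
(-32337 - 15990)/(M + l(h(-6))) = (-32337 - 15990)/(206519306/32869775 + √(-84 - 186*(-6) + 2*(-6)²)) = -48327/(206519306/32869775 + √(-84 + 1116 + 2*36)) = -48327/(206519306/32869775 + √(-84 + 1116 + 72)) = -48327/(206519306/32869775 + √1104) = -48327/(206519306/32869775 + 4*√69)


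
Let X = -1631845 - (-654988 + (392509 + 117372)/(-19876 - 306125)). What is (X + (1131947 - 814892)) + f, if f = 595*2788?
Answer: 325694416939/326001 ≈ 9.9906e+5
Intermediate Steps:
f = 1658860
X = -318455848976/326001 (X = -1631845 - (-654988 + 509881/(-326001)) = -1631845 - (-654988 + 509881*(-1/326001)) = -1631845 - (-654988 - 509881/326001) = -1631845 - 1*(-213527252869/326001) = -1631845 + 213527252869/326001 = -318455848976/326001 ≈ -9.7686e+5)
(X + (1131947 - 814892)) + f = (-318455848976/326001 + (1131947 - 814892)) + 1658860 = (-318455848976/326001 + 317055) + 1658860 = -215095601921/326001 + 1658860 = 325694416939/326001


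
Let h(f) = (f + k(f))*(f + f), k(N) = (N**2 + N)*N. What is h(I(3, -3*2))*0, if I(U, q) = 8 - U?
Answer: 0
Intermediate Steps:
k(N) = N*(N + N**2) (k(N) = (N + N**2)*N = N*(N + N**2))
h(f) = 2*f*(f + f**2*(1 + f)) (h(f) = (f + f**2*(1 + f))*(f + f) = (f + f**2*(1 + f))*(2*f) = 2*f*(f + f**2*(1 + f)))
h(I(3, -3*2))*0 = (2*(8 - 1*3)**2*(1 + (8 - 1*3)*(1 + (8 - 1*3))))*0 = (2*(8 - 3)**2*(1 + (8 - 3)*(1 + (8 - 3))))*0 = (2*5**2*(1 + 5*(1 + 5)))*0 = (2*25*(1 + 5*6))*0 = (2*25*(1 + 30))*0 = (2*25*31)*0 = 1550*0 = 0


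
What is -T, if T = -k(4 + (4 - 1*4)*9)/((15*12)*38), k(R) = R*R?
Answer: 2/855 ≈ 0.0023392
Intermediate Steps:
k(R) = R**2
T = -2/855 (T = -(4 + (4 - 1*4)*9)**2/((15*12)*38) = -(4 + (4 - 4)*9)**2/(180*38) = -(4 + 0*9)**2/6840 = -(4 + 0)**2/6840 = -4**2/6840 = -16/6840 = -1*2/855 = -2/855 ≈ -0.0023392)
-T = -1*(-2/855) = 2/855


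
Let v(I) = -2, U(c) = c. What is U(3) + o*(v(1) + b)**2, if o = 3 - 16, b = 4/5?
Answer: -393/25 ≈ -15.720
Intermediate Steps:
b = 4/5 (b = 4*(1/5) = 4/5 ≈ 0.80000)
o = -13
U(3) + o*(v(1) + b)**2 = 3 - 13*(-2 + 4/5)**2 = 3 - 13*(-6/5)**2 = 3 - 13*36/25 = 3 - 468/25 = -393/25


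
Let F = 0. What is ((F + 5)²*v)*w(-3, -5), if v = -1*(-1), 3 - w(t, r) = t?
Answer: 150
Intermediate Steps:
w(t, r) = 3 - t
v = 1
((F + 5)²*v)*w(-3, -5) = ((0 + 5)²*1)*(3 - 1*(-3)) = (5²*1)*(3 + 3) = (25*1)*6 = 25*6 = 150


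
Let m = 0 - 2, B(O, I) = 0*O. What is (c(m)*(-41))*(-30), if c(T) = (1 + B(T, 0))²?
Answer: 1230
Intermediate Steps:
B(O, I) = 0
m = -2
c(T) = 1 (c(T) = (1 + 0)² = 1² = 1)
(c(m)*(-41))*(-30) = (1*(-41))*(-30) = -41*(-30) = 1230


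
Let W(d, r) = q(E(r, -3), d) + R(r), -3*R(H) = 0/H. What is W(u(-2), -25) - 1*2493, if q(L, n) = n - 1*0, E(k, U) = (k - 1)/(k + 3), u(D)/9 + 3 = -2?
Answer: -2538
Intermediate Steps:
u(D) = -45 (u(D) = -27 + 9*(-2) = -27 - 18 = -45)
R(H) = 0 (R(H) = -0/H = -⅓*0 = 0)
E(k, U) = (-1 + k)/(3 + k)
q(L, n) = n (q(L, n) = n + 0 = n)
W(d, r) = d (W(d, r) = d + 0 = d)
W(u(-2), -25) - 1*2493 = -45 - 1*2493 = -45 - 2493 = -2538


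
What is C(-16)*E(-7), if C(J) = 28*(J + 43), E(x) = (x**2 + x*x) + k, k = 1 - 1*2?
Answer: 73332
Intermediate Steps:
k = -1 (k = 1 - 2 = -1)
E(x) = -1 + 2*x**2 (E(x) = (x**2 + x*x) - 1 = (x**2 + x**2) - 1 = 2*x**2 - 1 = -1 + 2*x**2)
C(J) = 1204 + 28*J (C(J) = 28*(43 + J) = 1204 + 28*J)
C(-16)*E(-7) = (1204 + 28*(-16))*(-1 + 2*(-7)**2) = (1204 - 448)*(-1 + 2*49) = 756*(-1 + 98) = 756*97 = 73332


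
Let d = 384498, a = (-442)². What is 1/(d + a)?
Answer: 1/579862 ≈ 1.7245e-6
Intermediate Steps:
a = 195364
1/(d + a) = 1/(384498 + 195364) = 1/579862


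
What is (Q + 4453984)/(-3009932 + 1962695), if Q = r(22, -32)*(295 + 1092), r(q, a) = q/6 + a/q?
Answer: -147082723/34558821 ≈ -4.2560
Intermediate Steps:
r(q, a) = q/6 + a/q (r(q, a) = q*(⅙) + a/q = q/6 + a/q)
Q = 101251/33 (Q = ((⅙)*22 - 32/22)*(295 + 1092) = (11/3 - 32*1/22)*1387 = (11/3 - 16/11)*1387 = (73/33)*1387 = 101251/33 ≈ 3068.2)
(Q + 4453984)/(-3009932 + 1962695) = (101251/33 + 4453984)/(-3009932 + 1962695) = (147082723/33)/(-1047237) = (147082723/33)*(-1/1047237) = -147082723/34558821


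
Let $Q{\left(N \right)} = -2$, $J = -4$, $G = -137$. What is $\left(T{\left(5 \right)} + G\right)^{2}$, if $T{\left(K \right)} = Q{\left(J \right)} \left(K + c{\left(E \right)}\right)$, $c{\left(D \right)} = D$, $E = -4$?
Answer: $19321$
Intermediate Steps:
$T{\left(K \right)} = 8 - 2 K$ ($T{\left(K \right)} = - 2 \left(K - 4\right) = - 2 \left(-4 + K\right) = 8 - 2 K$)
$\left(T{\left(5 \right)} + G\right)^{2} = \left(\left(8 - 10\right) - 137\right)^{2} = \left(-2 - 137\right)^{2} = \left(-139\right)^{2} = 19321$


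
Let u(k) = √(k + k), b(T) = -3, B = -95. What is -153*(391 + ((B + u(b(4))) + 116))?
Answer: -63036 - 153*I*√6 ≈ -63036.0 - 374.77*I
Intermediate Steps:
u(k) = √2*√k (u(k) = √(2*k) = √2*√k)
-153*(391 + ((B + u(b(4))) + 116)) = -153*(391 + ((-95 + √2*√(-3)) + 116)) = -153*(391 + ((-95 + √2*(I*√3)) + 116)) = -153*(391 + ((-95 + I*√6) + 116)) = -153*(391 + (21 + I*√6)) = -153*(412 + I*√6) = -63036 - 153*I*√6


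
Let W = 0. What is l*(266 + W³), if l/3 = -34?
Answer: -27132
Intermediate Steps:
l = -102 (l = 3*(-34) = -102)
l*(266 + W³) = -102*(266 + 0³) = -102*(266 + 0) = -102*266 = -27132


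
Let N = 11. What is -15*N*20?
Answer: -3300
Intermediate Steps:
-15*N*20 = -15*11*20 = -165*20 = -3300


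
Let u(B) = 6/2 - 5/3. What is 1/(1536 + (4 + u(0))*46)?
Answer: 3/5344 ≈ 0.00056138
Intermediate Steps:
u(B) = 4/3 (u(B) = 6*(1/2) - 5*1/3 = 3 - 5/3 = 4/3)
1/(1536 + (4 + u(0))*46) = 1/(1536 + (4 + 4/3)*46) = 1/(1536 + (16/3)*46) = 1/(1536 + 736/3) = 1/(5344/3) = 3/5344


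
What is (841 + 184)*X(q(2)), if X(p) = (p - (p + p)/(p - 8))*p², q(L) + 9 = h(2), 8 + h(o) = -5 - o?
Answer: -15055200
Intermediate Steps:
h(o) = -13 - o (h(o) = -8 + (-5 - o) = -13 - o)
q(L) = -24 (q(L) = -9 + (-13 - 1*2) = -9 + (-13 - 2) = -9 - 15 = -24)
X(p) = p²*(p - 2*p/(-8 + p)) (X(p) = (p - 2*p/(-8 + p))*p² = p²*(p - 2*p/(-8 + p)))
(841 + 184)*X(q(2)) = (841 + 184)*((-24)³*(-10 - 24)/(-8 - 24)) = 1025*(-13824*(-34)/(-32)) = 1025*(-13824*(-1/32)*(-34)) = 1025*(-14688) = -15055200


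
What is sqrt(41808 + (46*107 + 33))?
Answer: sqrt(46763) ≈ 216.25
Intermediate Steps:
sqrt(41808 + (46*107 + 33)) = sqrt(41808 + (4922 + 33)) = sqrt(41808 + 4955) = sqrt(46763)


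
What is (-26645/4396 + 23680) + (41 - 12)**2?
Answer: 107767671/4396 ≈ 24515.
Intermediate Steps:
(-26645/4396 + 23680) + (41 - 12)**2 = (-26645*1/4396 + 23680) + 29**2 = (-26645/4396 + 23680) + 841 = 104070635/4396 + 841 = 107767671/4396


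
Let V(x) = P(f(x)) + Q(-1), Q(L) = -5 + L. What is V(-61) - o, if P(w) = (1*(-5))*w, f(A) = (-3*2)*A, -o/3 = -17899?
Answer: -55533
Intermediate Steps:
o = 53697 (o = -3*(-17899) = 53697)
f(A) = -6*A
P(w) = -5*w
V(x) = -6 + 30*x (V(x) = -(-30)*x + (-5 - 1) = 30*x - 6 = -6 + 30*x)
V(-61) - o = (-6 + 30*(-61)) - 1*53697 = (-6 - 1830) - 53697 = -1836 - 53697 = -55533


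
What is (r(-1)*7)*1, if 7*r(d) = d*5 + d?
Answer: -6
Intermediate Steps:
r(d) = 6*d/7 (r(d) = (d*5 + d)/7 = (5*d + d)/7 = (6*d)/7 = 6*d/7)
(r(-1)*7)*1 = (((6/7)*(-1))*7)*1 = -6/7*7*1 = -6*1 = -6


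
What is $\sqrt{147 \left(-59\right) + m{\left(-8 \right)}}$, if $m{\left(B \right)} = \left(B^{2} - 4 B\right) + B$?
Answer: $i \sqrt{8585} \approx 92.655 i$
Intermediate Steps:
$m{\left(B \right)} = B^{2} - 3 B$
$\sqrt{147 \left(-59\right) + m{\left(-8 \right)}} = \sqrt{147 \left(-59\right) - 8 \left(-3 - 8\right)} = \sqrt{-8673 - -88} = \sqrt{-8673 + 88} = \sqrt{-8585} = i \sqrt{8585}$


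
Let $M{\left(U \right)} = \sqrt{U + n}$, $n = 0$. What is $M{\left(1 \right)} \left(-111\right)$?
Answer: $-111$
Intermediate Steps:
$M{\left(U \right)} = \sqrt{U}$ ($M{\left(U \right)} = \sqrt{U + 0} = \sqrt{U}$)
$M{\left(1 \right)} \left(-111\right) = \sqrt{1} \left(-111\right) = 1 \left(-111\right) = -111$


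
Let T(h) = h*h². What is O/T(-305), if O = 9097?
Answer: -9097/28372625 ≈ -0.00032063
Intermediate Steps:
T(h) = h³
O/T(-305) = 9097/((-305)³) = 9097/(-28372625) = 9097*(-1/28372625) = -9097/28372625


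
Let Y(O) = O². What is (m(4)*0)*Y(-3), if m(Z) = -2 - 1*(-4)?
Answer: 0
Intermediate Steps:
m(Z) = 2 (m(Z) = -2 + 4 = 2)
(m(4)*0)*Y(-3) = (2*0)*(-3)² = 0*9 = 0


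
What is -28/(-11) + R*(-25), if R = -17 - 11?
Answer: 7728/11 ≈ 702.54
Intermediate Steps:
R = -28
-28/(-11) + R*(-25) = -28/(-11) - 28*(-25) = -28*(-1/11) + 700 = 28/11 + 700 = 7728/11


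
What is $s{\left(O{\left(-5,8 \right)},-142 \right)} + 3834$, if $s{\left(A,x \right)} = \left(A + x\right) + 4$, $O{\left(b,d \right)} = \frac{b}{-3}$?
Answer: $\frac{11093}{3} \approx 3697.7$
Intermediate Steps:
$O{\left(b,d \right)} = - \frac{b}{3}$ ($O{\left(b,d \right)} = b \left(- \frac{1}{3}\right) = - \frac{b}{3}$)
$s{\left(A,x \right)} = 4 + A + x$
$s{\left(O{\left(-5,8 \right)},-142 \right)} + 3834 = \left(4 - - \frac{5}{3} - 142\right) + 3834 = \left(4 + \frac{5}{3} - 142\right) + 3834 = - \frac{409}{3} + 3834 = \frac{11093}{3}$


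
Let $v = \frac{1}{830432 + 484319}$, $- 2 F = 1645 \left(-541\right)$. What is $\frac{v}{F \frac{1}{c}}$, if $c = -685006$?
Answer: $- \frac{195716}{167150868385} \approx -1.1709 \cdot 10^{-6}$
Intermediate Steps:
$F = \frac{889945}{2}$ ($F = - \frac{1645 \left(-541\right)}{2} = \left(- \frac{1}{2}\right) \left(-889945\right) = \frac{889945}{2} \approx 4.4497 \cdot 10^{5}$)
$v = \frac{1}{1314751} \approx 7.606 \cdot 10^{-7}$
$\frac{v}{F \frac{1}{c}} = \frac{1}{1314751 \frac{889945}{2 \left(-685006\right)}} = \frac{1}{1314751 \cdot \frac{889945}{2} \left(- \frac{1}{685006}\right)} = \frac{1}{1314751 \left(- \frac{127135}{195716}\right)} = \frac{1}{1314751} \left(- \frac{195716}{127135}\right) = - \frac{195716}{167150868385}$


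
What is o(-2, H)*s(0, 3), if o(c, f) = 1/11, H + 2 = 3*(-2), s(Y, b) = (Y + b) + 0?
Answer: 3/11 ≈ 0.27273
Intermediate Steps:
s(Y, b) = Y + b
H = -8 (H = -2 + 3*(-2) = -2 - 6 = -8)
o(c, f) = 1/11 (o(c, f) = 1*(1/11) = 1/11)
o(-2, H)*s(0, 3) = (0 + 3)/11 = (1/11)*3 = 3/11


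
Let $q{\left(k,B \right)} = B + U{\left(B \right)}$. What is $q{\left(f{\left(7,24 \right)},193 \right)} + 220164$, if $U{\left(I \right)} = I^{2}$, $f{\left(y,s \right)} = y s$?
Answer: $257606$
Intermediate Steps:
$f{\left(y,s \right)} = s y$
$q{\left(k,B \right)} = B + B^{2}$
$q{\left(f{\left(7,24 \right)},193 \right)} + 220164 = 193 \left(1 + 193\right) + 220164 = 193 \cdot 194 + 220164 = 37442 + 220164 = 257606$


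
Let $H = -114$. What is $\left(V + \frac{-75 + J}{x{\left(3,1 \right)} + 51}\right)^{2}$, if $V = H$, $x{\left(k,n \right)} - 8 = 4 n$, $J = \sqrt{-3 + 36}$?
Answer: $\frac{\left(7257 - \sqrt{33}\right)^{2}}{3969} \approx 13248.0$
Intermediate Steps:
$J = \sqrt{33} \approx 5.7446$
$x{\left(k,n \right)} = 8 + 4 n$
$V = -114$
$\left(V + \frac{-75 + J}{x{\left(3,1 \right)} + 51}\right)^{2} = \left(-114 + \frac{-75 + \sqrt{33}}{\left(8 + 4 \cdot 1\right) + 51}\right)^{2} = \left(-114 + \frac{-75 + \sqrt{33}}{\left(8 + 4\right) + 51}\right)^{2} = \left(-114 + \frac{-75 + \sqrt{33}}{12 + 51}\right)^{2} = \left(-114 + \frac{-75 + \sqrt{33}}{63}\right)^{2} = \left(-114 + \left(-75 + \sqrt{33}\right) \frac{1}{63}\right)^{2} = \left(-114 - \left(\frac{25}{21} - \frac{\sqrt{33}}{63}\right)\right)^{2} = \left(- \frac{2419}{21} + \frac{\sqrt{33}}{63}\right)^{2}$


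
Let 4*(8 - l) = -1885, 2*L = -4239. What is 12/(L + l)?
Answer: -16/2187 ≈ -0.0073160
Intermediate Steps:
L = -4239/2 (L = (½)*(-4239) = -4239/2 ≈ -2119.5)
l = 1917/4 (l = 8 - ¼*(-1885) = 8 + 1885/4 = 1917/4 ≈ 479.25)
12/(L + l) = 12/(-4239/2 + 1917/4) = 12/(-6561/4) = -4/6561*12 = -16/2187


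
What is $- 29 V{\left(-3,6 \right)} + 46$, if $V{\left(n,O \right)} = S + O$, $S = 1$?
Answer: $-157$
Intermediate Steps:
$V{\left(n,O \right)} = 1 + O$
$- 29 V{\left(-3,6 \right)} + 46 = - 29 \left(1 + 6\right) + 46 = \left(-29\right) 7 + 46 = -203 + 46 = -157$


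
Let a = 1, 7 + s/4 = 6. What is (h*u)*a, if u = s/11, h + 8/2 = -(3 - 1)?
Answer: 24/11 ≈ 2.1818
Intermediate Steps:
s = -4 (s = -28 + 4*6 = -28 + 24 = -4)
h = -6 (h = -4 - (3 - 1) = -4 - 1*2 = -4 - 2 = -6)
u = -4/11 ≈ -0.36364
(h*u)*a = -6*(-4/11)*1 = (24/11)*1 = 24/11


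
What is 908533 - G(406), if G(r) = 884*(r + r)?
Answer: 190725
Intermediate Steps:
G(r) = 1768*r (G(r) = 884*(2*r) = 1768*r)
908533 - G(406) = 908533 - 1768*406 = 908533 - 1*717808 = 908533 - 717808 = 190725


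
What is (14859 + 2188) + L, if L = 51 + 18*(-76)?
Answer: 15730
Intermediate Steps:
L = -1317 (L = 51 - 1368 = -1317)
(14859 + 2188) + L = (14859 + 2188) - 1317 = 17047 - 1317 = 15730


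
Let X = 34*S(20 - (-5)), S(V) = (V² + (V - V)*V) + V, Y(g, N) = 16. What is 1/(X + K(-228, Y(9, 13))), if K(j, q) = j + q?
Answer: 1/21888 ≈ 4.5687e-5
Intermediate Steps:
S(V) = V + V² (S(V) = (V² + 0*V) + V = (V² + 0) + V = V² + V = V + V²)
X = 22100 (X = 34*((20 - (-5))*(1 + (20 - (-5)))) = 34*((20 - 1*(-5))*(1 + (20 - 1*(-5)))) = 34*((20 + 5)*(1 + (20 + 5))) = 34*(25*(1 + 25)) = 34*(25*26) = 34*650 = 22100)
1/(X + K(-228, Y(9, 13))) = 1/(22100 + (-228 + 16)) = 1/(22100 - 212) = 1/21888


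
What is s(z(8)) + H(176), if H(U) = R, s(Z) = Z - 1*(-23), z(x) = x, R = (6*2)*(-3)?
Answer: -5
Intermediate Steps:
R = -36 (R = 12*(-3) = -36)
s(Z) = 23 + Z (s(Z) = Z + 23 = 23 + Z)
H(U) = -36
s(z(8)) + H(176) = (23 + 8) - 36 = 31 - 36 = -5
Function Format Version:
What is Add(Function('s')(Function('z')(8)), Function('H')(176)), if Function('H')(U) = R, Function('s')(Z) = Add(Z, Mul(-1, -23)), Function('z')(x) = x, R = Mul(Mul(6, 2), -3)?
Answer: -5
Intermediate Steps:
R = -36 (R = Mul(12, -3) = -36)
Function('s')(Z) = Add(23, Z) (Function('s')(Z) = Add(Z, 23) = Add(23, Z))
Function('H')(U) = -36
Add(Function('s')(Function('z')(8)), Function('H')(176)) = Add(Add(23, 8), -36) = Add(31, -36) = -5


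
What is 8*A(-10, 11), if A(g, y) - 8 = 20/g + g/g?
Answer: 56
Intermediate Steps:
A(g, y) = 9 + 20/g (A(g, y) = 8 + (20/g + g/g) = 8 + (20/g + 1) = 8 + (1 + 20/g) = 9 + 20/g)
8*A(-10, 11) = 8*(9 + 20/(-10)) = 8*(9 + 20*(-⅒)) = 8*(9 - 2) = 8*7 = 56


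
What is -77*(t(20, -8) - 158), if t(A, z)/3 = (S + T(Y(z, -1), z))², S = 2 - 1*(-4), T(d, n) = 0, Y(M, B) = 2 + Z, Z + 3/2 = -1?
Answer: 3850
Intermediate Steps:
Z = -5/2 (Z = -3/2 - 1 = -5/2 ≈ -2.5000)
Y(M, B) = -½ (Y(M, B) = 2 - 5/2 = -½)
S = 6 (S = 2 + 4 = 6)
t(A, z) = 108 (t(A, z) = 3*(6 + 0)² = 3*6² = 3*36 = 108)
-77*(t(20, -8) - 158) = -77*(108 - 158) = -77*(-50) = 3850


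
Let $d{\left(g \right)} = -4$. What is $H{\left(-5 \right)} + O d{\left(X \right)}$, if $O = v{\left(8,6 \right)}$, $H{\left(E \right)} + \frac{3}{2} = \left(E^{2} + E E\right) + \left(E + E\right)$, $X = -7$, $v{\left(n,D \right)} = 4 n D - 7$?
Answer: $- \frac{1403}{2} \approx -701.5$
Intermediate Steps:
$v{\left(n,D \right)} = -7 + 4 D n$ ($v{\left(n,D \right)} = 4 D n - 7 = -7 + 4 D n$)
$H{\left(E \right)} = - \frac{3}{2} + 2 E + 2 E^{2}$ ($H{\left(E \right)} = - \frac{3}{2} + \left(\left(E^{2} + E E\right) + \left(E + E\right)\right) = - \frac{3}{2} + \left(\left(E^{2} + E^{2}\right) + 2 E\right) = - \frac{3}{2} + \left(2 E^{2} + 2 E\right) = - \frac{3}{2} + \left(2 E + 2 E^{2}\right) = - \frac{3}{2} + 2 E + 2 E^{2}$)
$O = 185$ ($O = -7 + 4 \cdot 6 \cdot 8 = -7 + 192 = 185$)
$H{\left(-5 \right)} + O d{\left(X \right)} = \left(- \frac{3}{2} + 2 \left(-5\right) + 2 \left(-5\right)^{2}\right) + 185 \left(-4\right) = \left(- \frac{3}{2} - 10 + 2 \cdot 25\right) - 740 = \left(- \frac{3}{2} - 10 + 50\right) - 740 = \frac{77}{2} - 740 = - \frac{1403}{2}$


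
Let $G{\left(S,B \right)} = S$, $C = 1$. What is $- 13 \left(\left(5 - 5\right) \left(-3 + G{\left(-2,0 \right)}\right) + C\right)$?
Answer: $-13$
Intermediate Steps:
$- 13 \left(\left(5 - 5\right) \left(-3 + G{\left(-2,0 \right)}\right) + C\right) = - 13 \left(\left(5 - 5\right) \left(-3 - 2\right) + 1\right) = - 13 \left(0 \left(-5\right) + 1\right) = - 13 \left(0 + 1\right) = \left(-13\right) 1 = -13$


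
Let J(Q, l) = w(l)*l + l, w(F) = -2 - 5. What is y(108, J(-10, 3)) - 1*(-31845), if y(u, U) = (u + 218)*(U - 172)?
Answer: -30095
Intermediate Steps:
w(F) = -7
J(Q, l) = -6*l (J(Q, l) = -7*l + l = -6*l)
y(u, U) = (-172 + U)*(218 + u) (y(u, U) = (218 + u)*(-172 + U) = (-172 + U)*(218 + u))
y(108, J(-10, 3)) - 1*(-31845) = (-37496 - 172*108 + 218*(-6*3) - 6*3*108) - 1*(-31845) = (-37496 - 18576 + 218*(-18) - 18*108) + 31845 = (-37496 - 18576 - 3924 - 1944) + 31845 = -61940 + 31845 = -30095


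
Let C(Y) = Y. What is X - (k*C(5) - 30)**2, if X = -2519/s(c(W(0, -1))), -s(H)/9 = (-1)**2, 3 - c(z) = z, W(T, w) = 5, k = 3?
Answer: 494/9 ≈ 54.889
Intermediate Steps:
c(z) = 3 - z
s(H) = -9 (s(H) = -9*(-1)**2 = -9*1 = -9)
X = 2519/9 (X = -2519/(-9) = -2519*(-1/9) = 2519/9 ≈ 279.89)
X - (k*C(5) - 30)**2 = 2519/9 - (3*5 - 30)**2 = 2519/9 - (15 - 30)**2 = 2519/9 - 1*(-15)**2 = 2519/9 - 1*225 = 2519/9 - 225 = 494/9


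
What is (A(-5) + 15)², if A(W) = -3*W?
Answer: 900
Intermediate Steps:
(A(-5) + 15)² = (-3*(-5) + 15)² = (15 + 15)² = 30² = 900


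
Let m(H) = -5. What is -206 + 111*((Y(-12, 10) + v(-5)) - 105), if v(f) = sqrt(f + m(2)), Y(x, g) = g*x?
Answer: -25181 + 111*I*sqrt(10) ≈ -25181.0 + 351.01*I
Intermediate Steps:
v(f) = sqrt(-5 + f) (v(f) = sqrt(f - 5) = sqrt(-5 + f))
-206 + 111*((Y(-12, 10) + v(-5)) - 105) = -206 + 111*((10*(-12) + sqrt(-5 - 5)) - 105) = -206 + 111*((-120 + sqrt(-10)) - 105) = -206 + 111*((-120 + I*sqrt(10)) - 105) = -206 + 111*(-225 + I*sqrt(10)) = -206 + (-24975 + 111*I*sqrt(10)) = -25181 + 111*I*sqrt(10)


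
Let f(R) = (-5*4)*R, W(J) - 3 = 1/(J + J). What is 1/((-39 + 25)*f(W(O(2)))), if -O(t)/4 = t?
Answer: 2/1645 ≈ 0.0012158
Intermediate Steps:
O(t) = -4*t
W(J) = 3 + 1/(2*J) (W(J) = 3 + 1/(J + J) = 3 + 1/(2*J))
f(R) = -20*R
1/((-39 + 25)*f(W(O(2)))) = 1/((-39 + 25)*(-20*(3 + 1/(2*((-4*2)))))) = 1/(-(-280)*(3 + (½)/(-8))) = 1/(-(-280)*(3 + (½)*(-⅛))) = 1/(-(-280)*(3 - 1/16)) = 1/(-(-280)*47/16) = 1/(-14*(-235/4)) = 1/(1645/2) = 2/1645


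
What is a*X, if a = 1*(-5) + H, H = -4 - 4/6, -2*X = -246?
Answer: -1189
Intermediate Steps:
X = 123 (X = -1/2*(-246) = 123)
H = -14/3 (H = -4 - 4/6 = -4 - 1*2/3 = -4 - 2/3 = -14/3 ≈ -4.6667)
a = -29/3 (a = 1*(-5) - 14/3 = -5 - 14/3 = -29/3 ≈ -9.6667)
a*X = -29/3*123 = -1189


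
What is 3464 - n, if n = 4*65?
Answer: 3204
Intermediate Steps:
n = 260
3464 - n = 3464 - 1*260 = 3464 - 260 = 3204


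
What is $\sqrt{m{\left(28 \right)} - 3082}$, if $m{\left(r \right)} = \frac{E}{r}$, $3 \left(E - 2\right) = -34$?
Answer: $\frac{i \sqrt{27741}}{3} \approx 55.519 i$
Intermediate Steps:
$E = - \frac{28}{3}$ ($E = 2 + \frac{1}{3} \left(-34\right) = 2 - \frac{34}{3} = - \frac{28}{3} \approx -9.3333$)
$m{\left(r \right)} = - \frac{28}{3 r}$
$\sqrt{m{\left(28 \right)} - 3082} = \sqrt{- \frac{28}{3 \cdot 28} - 3082} = \sqrt{\left(- \frac{28}{3}\right) \frac{1}{28} - 3082} = \sqrt{- \frac{1}{3} - 3082} = \sqrt{- \frac{9247}{3}} = \frac{i \sqrt{27741}}{3}$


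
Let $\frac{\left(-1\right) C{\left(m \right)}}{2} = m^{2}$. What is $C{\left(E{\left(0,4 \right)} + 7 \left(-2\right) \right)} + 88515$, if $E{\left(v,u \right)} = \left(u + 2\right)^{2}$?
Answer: $87547$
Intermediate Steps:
$E{\left(v,u \right)} = \left(2 + u\right)^{2}$
$C{\left(m \right)} = - 2 m^{2}$
$C{\left(E{\left(0,4 \right)} + 7 \left(-2\right) \right)} + 88515 = - 2 \left(\left(2 + 4\right)^{2} + 7 \left(-2\right)\right)^{2} + 88515 = - 2 \left(6^{2} - 14\right)^{2} + 88515 = - 2 \left(36 - 14\right)^{2} + 88515 = - 2 \cdot 22^{2} + 88515 = \left(-2\right) 484 + 88515 = -968 + 88515 = 87547$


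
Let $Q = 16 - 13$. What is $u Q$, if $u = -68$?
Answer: $-204$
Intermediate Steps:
$Q = 3$
$u Q = \left(-68\right) 3 = -204$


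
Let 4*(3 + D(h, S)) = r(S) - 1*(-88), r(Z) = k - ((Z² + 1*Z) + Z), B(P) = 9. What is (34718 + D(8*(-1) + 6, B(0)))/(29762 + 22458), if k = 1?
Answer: 13885/20888 ≈ 0.66474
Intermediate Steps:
r(Z) = 1 - Z² - 2*Z (r(Z) = 1 - ((Z² + 1*Z) + Z) = 1 - ((Z² + Z) + Z) = 1 - ((Z + Z²) + Z) = 1 - (Z² + 2*Z) = 1 + (-Z² - 2*Z) = 1 - Z² - 2*Z)
D(h, S) = 77/4 - S/2 - S²/4 (D(h, S) = -3 + ((1 - S² - 2*S) - 1*(-88))/4 = -3 + ((1 - S² - 2*S) + 88)/4 = -3 + (89 - S² - 2*S)/4 = -3 + (89/4 - S/2 - S²/4) = 77/4 - S/2 - S²/4)
(34718 + D(8*(-1) + 6, B(0)))/(29762 + 22458) = (34718 + (77/4 - ½*9 - ¼*9²))/(29762 + 22458) = (34718 + (77/4 - 9/2 - ¼*81))/52220 = (34718 + (77/4 - 9/2 - 81/4))*(1/52220) = (34718 - 11/2)*(1/52220) = (69425/2)*(1/52220) = 13885/20888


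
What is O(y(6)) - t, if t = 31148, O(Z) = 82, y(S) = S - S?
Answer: -31066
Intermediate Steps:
y(S) = 0
O(y(6)) - t = 82 - 1*31148 = 82 - 31148 = -31066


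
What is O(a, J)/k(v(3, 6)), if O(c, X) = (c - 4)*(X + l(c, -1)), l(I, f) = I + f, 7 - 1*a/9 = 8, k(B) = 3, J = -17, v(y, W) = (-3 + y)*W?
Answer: 117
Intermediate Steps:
v(y, W) = W*(-3 + y)
a = -9 (a = 63 - 9*8 = 63 - 72 = -9)
O(c, X) = (-4 + c)*(-1 + X + c) (O(c, X) = (c - 4)*(X + (c - 1)) = (-4 + c)*(X + (-1 + c)) = (-4 + c)*(-1 + X + c))
O(a, J)/k(v(3, 6)) = (4 + (-9)² - 5*(-9) - 4*(-17) - 17*(-9))/3 = (4 + 81 + 45 + 68 + 153)*(⅓) = 351*(⅓) = 117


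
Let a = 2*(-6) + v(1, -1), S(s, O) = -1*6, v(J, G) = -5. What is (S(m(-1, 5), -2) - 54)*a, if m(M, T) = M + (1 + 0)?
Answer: 1020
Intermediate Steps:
m(M, T) = 1 + M (m(M, T) = M + 1 = 1 + M)
S(s, O) = -6
a = -17 (a = 2*(-6) - 5 = -12 - 5 = -17)
(S(m(-1, 5), -2) - 54)*a = (-6 - 54)*(-17) = -60*(-17) = 1020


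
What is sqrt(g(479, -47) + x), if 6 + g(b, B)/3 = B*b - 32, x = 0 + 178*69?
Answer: I*sqrt(55371) ≈ 235.31*I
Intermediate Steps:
x = 12282 (x = 0 + 12282 = 12282)
g(b, B) = -114 + 3*B*b (g(b, B) = -18 + 3*(B*b - 32) = -18 + 3*(-32 + B*b) = -18 + (-96 + 3*B*b) = -114 + 3*B*b)
sqrt(g(479, -47) + x) = sqrt((-114 + 3*(-47)*479) + 12282) = sqrt((-114 - 67539) + 12282) = sqrt(-67653 + 12282) = sqrt(-55371) = I*sqrt(55371)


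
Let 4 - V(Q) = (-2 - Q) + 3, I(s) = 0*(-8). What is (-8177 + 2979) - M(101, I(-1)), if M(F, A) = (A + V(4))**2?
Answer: -5247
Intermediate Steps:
I(s) = 0
V(Q) = 3 + Q (V(Q) = 4 - ((-2 - Q) + 3) = 4 - (1 - Q) = 4 + (-1 + Q) = 3 + Q)
M(F, A) = (7 + A)**2 (M(F, A) = (A + (3 + 4))**2 = (A + 7)**2 = (7 + A)**2)
(-8177 + 2979) - M(101, I(-1)) = (-8177 + 2979) - (7 + 0)**2 = -5198 - 1*7**2 = -5198 - 1*49 = -5198 - 49 = -5247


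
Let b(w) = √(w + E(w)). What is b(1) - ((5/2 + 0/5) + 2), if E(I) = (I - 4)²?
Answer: -9/2 + √10 ≈ -1.3377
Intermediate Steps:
E(I) = (-4 + I)²
b(w) = √(w + (-4 + w)²)
b(1) - ((5/2 + 0/5) + 2) = √(1 + (-4 + 1)²) - ((5/2 + 0/5) + 2) = √(1 + (-3)²) - ((5*(½) + 0*(⅕)) + 2) = √(1 + 9) - ((5/2 + 0) + 2) = √10 - (5/2 + 2) = √10 - 1*9/2 = √10 - 9/2 = -9/2 + √10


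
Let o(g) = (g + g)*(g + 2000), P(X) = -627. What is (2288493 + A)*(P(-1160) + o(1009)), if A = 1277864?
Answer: 21653261347995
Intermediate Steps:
o(g) = 2*g*(2000 + g) (o(g) = (2*g)*(2000 + g) = 2*g*(2000 + g))
(2288493 + A)*(P(-1160) + o(1009)) = (2288493 + 1277864)*(-627 + 2*1009*(2000 + 1009)) = 3566357*(-627 + 2*1009*3009) = 3566357*(-627 + 6072162) = 3566357*6071535 = 21653261347995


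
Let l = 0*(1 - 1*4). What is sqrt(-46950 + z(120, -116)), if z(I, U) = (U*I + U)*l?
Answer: 5*I*sqrt(1878) ≈ 216.68*I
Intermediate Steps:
l = 0 (l = 0*(1 - 4) = 0*(-3) = 0)
z(I, U) = 0 (z(I, U) = (U*I + U)*0 = (I*U + U)*0 = (U + I*U)*0 = 0)
sqrt(-46950 + z(120, -116)) = sqrt(-46950 + 0) = sqrt(-46950) = 5*I*sqrt(1878)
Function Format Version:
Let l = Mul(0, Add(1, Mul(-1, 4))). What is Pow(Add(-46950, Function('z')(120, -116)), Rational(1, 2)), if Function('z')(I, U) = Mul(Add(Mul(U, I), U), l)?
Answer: Mul(5, I, Pow(1878, Rational(1, 2))) ≈ Mul(216.68, I)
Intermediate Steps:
l = 0 (l = Mul(0, Add(1, -4)) = Mul(0, -3) = 0)
Function('z')(I, U) = 0 (Function('z')(I, U) = Mul(Add(Mul(U, I), U), 0) = Mul(Add(Mul(I, U), U), 0) = Mul(Add(U, Mul(I, U)), 0) = 0)
Pow(Add(-46950, Function('z')(120, -116)), Rational(1, 2)) = Pow(Add(-46950, 0), Rational(1, 2)) = Pow(-46950, Rational(1, 2)) = Mul(5, I, Pow(1878, Rational(1, 2)))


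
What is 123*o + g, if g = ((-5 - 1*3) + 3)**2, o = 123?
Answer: 15154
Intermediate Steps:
g = 25 (g = ((-5 - 3) + 3)**2 = (-8 + 3)**2 = (-5)**2 = 25)
123*o + g = 123*123 + 25 = 15129 + 25 = 15154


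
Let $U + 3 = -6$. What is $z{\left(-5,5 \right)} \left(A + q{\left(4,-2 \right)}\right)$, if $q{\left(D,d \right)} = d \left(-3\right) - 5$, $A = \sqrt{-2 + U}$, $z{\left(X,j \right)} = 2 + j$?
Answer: $7 + 7 i \sqrt{11} \approx 7.0 + 23.216 i$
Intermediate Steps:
$U = -9$ ($U = -3 - 6 = -9$)
$A = i \sqrt{11}$ ($A = \sqrt{-2 - 9} = \sqrt{-11} = i \sqrt{11} \approx 3.3166 i$)
$q{\left(D,d \right)} = -5 - 3 d$ ($q{\left(D,d \right)} = - 3 d - 5 = -5 - 3 d$)
$z{\left(-5,5 \right)} \left(A + q{\left(4,-2 \right)}\right) = \left(2 + 5\right) \left(i \sqrt{11} - -1\right) = 7 \left(i \sqrt{11} + \left(-5 + 6\right)\right) = 7 \left(i \sqrt{11} + 1\right) = 7 \left(1 + i \sqrt{11}\right) = 7 + 7 i \sqrt{11}$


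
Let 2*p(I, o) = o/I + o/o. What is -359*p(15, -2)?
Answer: -4667/30 ≈ -155.57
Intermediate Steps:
p(I, o) = ½ + o/(2*I) (p(I, o) = (o/I + o/o)/2 = (o/I + 1)/2 = (1 + o/I)/2 = ½ + o/(2*I))
-359*p(15, -2) = -359*(15 - 2)/(2*15) = -359*13/(2*15) = -359*13/30 = -4667/30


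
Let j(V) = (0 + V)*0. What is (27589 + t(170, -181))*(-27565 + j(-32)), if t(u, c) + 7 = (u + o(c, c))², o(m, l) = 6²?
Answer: -1930046170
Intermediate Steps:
o(m, l) = 36
t(u, c) = -7 + (36 + u)² (t(u, c) = -7 + (u + 36)² = -7 + (36 + u)²)
j(V) = 0 (j(V) = V*0 = 0)
(27589 + t(170, -181))*(-27565 + j(-32)) = (27589 + (-7 + (36 + 170)²))*(-27565 + 0) = (27589 + (-7 + 206²))*(-27565) = (27589 + (-7 + 42436))*(-27565) = (27589 + 42429)*(-27565) = 70018*(-27565) = -1930046170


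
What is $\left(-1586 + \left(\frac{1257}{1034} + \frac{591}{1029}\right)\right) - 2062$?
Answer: $- \frac{1293172127}{354662} \approx -3646.2$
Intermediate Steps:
$\left(-1586 + \left(\frac{1257}{1034} + \frac{591}{1029}\right)\right) - 2062 = \left(-1586 + \left(1257 \cdot \frac{1}{1034} + 591 \cdot \frac{1}{1029}\right)\right) - 2062 = \left(-1586 + \left(\frac{1257}{1034} + \frac{197}{343}\right)\right) - 2062 = \left(-1586 + \frac{634849}{354662}\right) - 2062 = - \frac{561859083}{354662} - 2062 = - \frac{1293172127}{354662}$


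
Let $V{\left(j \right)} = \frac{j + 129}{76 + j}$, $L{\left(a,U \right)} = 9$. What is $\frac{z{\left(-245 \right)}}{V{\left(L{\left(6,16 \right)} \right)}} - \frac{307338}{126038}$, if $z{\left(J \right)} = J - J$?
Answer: $- \frac{153669}{63019} \approx -2.4385$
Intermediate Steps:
$z{\left(J \right)} = 0$
$V{\left(j \right)} = \frac{129 + j}{76 + j}$
$\frac{z{\left(-245 \right)}}{V{\left(L{\left(6,16 \right)} \right)}} - \frac{307338}{126038} = \frac{0}{\frac{1}{76 + 9} \left(129 + 9\right)} - \frac{307338}{126038} = \frac{0}{\frac{1}{85} \cdot 138} - \frac{153669}{63019} = \frac{0}{\frac{138}{85}} - \frac{153669}{63019} = 0 \cdot \frac{85}{138} - \frac{153669}{63019} = 0 - \frac{153669}{63019} = - \frac{153669}{63019}$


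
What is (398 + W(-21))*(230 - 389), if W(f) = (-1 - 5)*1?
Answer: -62328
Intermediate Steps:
W(f) = -6 (W(f) = -6*1 = -6)
(398 + W(-21))*(230 - 389) = (398 - 6)*(230 - 389) = 392*(-159) = -62328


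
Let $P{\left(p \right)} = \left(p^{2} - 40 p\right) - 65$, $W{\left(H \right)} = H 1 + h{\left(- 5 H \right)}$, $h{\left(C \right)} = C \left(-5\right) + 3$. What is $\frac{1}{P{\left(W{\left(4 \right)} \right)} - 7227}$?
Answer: $- \frac{1}{123} \approx -0.0081301$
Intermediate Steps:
$h{\left(C \right)} = 3 - 5 C$ ($h{\left(C \right)} = - 5 C + 3 = 3 - 5 C$)
$W{\left(H \right)} = 3 + 26 H$ ($W{\left(H \right)} = H 1 - \left(-3 + 5 \left(- 5 H\right)\right) = H + \left(3 + 25 H\right) = 3 + 26 H$)
$P{\left(p \right)} = -65 + p^{2} - 40 p$
$\frac{1}{P{\left(W{\left(4 \right)} \right)} - 7227} = \frac{1}{\left(-65 + \left(3 + 26 \cdot 4\right)^{2} - 40 \left(3 + 26 \cdot 4\right)\right) - 7227} = \frac{1}{\left(-65 + \left(3 + 104\right)^{2} - 40 \left(3 + 104\right)\right) - 7227} = \frac{1}{\left(-65 + 107^{2} - 4280\right) - 7227} = \frac{1}{\left(-65 + 11449 - 4280\right) - 7227} = \frac{1}{7104 - 7227} = \frac{1}{-123} = - \frac{1}{123}$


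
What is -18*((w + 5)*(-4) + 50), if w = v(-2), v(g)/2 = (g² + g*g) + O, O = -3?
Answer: 180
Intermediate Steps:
v(g) = -6 + 4*g² (v(g) = 2*((g² + g*g) - 3) = 2*((g² + g²) - 3) = 2*(2*g² - 3) = 2*(-3 + 2*g²) = -6 + 4*g²)
w = 10 (w = -6 + 4*(-2)² = -6 + 4*4 = -6 + 16 = 10)
-18*((w + 5)*(-4) + 50) = -18*((10 + 5)*(-4) + 50) = -18*(15*(-4) + 50) = -18*(-60 + 50) = -18*(-10) = 180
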